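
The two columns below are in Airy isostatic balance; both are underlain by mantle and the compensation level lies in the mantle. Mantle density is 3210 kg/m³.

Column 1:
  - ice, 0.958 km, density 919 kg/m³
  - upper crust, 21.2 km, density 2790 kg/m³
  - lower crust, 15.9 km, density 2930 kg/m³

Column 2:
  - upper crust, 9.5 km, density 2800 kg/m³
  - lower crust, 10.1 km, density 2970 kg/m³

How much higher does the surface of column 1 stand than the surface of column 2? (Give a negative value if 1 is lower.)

For any compensation level in the mantle, the mantle terms cancel and isostasy reduces to e = (Σt_1 − Σt_2) − (Σ(ρt)_1 − Σ(ρt)_2) / ρ_m.
Σt_1 = 38.058 km; Σt_2 = 19.6 km; Σ(ρt)_1 = 106615.402; Σ(ρt)_2 = 56597 (in km·kg/m³).
e = (38.058 − 19.6) − (106615.402 − 56597) / 3210 = 2.88 km.

2.88 km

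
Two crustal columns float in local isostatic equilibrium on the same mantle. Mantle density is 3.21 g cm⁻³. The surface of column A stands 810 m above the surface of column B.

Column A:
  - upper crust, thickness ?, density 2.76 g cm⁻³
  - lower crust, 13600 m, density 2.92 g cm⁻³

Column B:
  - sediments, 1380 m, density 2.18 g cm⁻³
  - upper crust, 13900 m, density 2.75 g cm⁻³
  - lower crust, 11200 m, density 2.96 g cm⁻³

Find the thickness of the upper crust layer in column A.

Take the compensation level at the base of the deeper column (depth z_c below the surface of column A) and equate Σ ρ_i t_i down to z_c; mantle fills any gap and the z_c terms cancel.
Column A: x×2.76 + 13600×2.92 + (z_c − 13600 − x)×3.21
Column B: 810×0 + 1380×2.18 + 13900×2.75 + 11200×2.96 + (z_c − 810 − 26480)×3.21
The z_c×3.21 term appears on both sides and cancels. Collect the known terms of each column as K = Σ(ρt)_known − 3.21 × (depth of known layers): K_A = 39712 − 3.21×13600 = −3944; K_B = 74385.4 − 3.21×(810 + 26480) = −13215.5.
Balance: K_A − x×(3.21 − 2.76) = K_B, so x = (K_A − K_B)/(3.21 − 2.76) = 9271.5/0.45 = 20600 m.

20600 m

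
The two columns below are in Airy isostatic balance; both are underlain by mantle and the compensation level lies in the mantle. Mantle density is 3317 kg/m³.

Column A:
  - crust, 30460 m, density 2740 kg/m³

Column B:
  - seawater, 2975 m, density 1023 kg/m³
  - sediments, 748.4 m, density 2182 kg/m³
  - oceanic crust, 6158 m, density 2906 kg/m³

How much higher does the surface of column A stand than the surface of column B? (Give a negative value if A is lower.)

2220 m

For any compensation level in the mantle, the mantle terms cancel and isostasy reduces to e = (Σt_A − Σt_B) − (Σ(ρt)_A − Σ(ρt)_B) / ρ_m.
Σt_A = 30460 m; Σt_B = 9881.4 m; Σ(ρt)_A = 83460400; Σ(ρt)_B = 22571581.8 (in m·kg/m³).
e = (30460 − 9881.4) − (83460400 − 22571581.8) / 3317 = 2220 m.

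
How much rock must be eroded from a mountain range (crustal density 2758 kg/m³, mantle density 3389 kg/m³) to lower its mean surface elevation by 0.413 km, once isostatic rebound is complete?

Net drop Δ = e − u = e − e ρ_c/ρ_m = e (ρ_m − ρ_c)/ρ_m.
e = Δ ρ_m/(ρ_m − ρ_c) = 0.413 km × 3389/631 = 2.22 km.

2.22 km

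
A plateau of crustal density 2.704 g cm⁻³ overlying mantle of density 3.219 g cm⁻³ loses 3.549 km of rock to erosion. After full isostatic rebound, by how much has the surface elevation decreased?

0.568 km

Rebound u = e ρ_c/ρ_m = 3.549 km × 2.704/3.219 = 2.981 km.
Net surface drop = e − u = 3.549 km − 2.981 km = e (ρ_m − ρ_c)/ρ_m = 0.568 km.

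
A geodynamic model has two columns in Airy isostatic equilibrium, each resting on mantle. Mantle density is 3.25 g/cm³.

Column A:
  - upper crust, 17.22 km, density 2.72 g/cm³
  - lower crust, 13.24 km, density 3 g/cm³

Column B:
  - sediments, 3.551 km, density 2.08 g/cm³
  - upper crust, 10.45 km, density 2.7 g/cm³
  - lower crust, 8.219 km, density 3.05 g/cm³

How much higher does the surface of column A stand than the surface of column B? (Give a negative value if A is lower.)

0.274 km

For any compensation level in the mantle, the mantle terms cancel and isostasy reduces to e = (Σt_A − Σt_B) − (Σ(ρt)_A − Σ(ρt)_B) / ρ_m.
Σt_A = 30.46 km; Σt_B = 22.22 km; Σ(ρt)_A = 86.5584; Σ(ρt)_B = 60.66903 (in km·g/cm³).
e = (30.46 − 22.22) − (86.5584 − 60.66903) / 3.25 = 0.274 km.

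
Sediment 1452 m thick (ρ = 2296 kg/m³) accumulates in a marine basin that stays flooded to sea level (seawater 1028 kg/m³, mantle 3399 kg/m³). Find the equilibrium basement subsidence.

777 m

Submarine loading: the sediment displaces seawater, and the subsidence is in turn flooded, so s (ρ_m − ρ_w) = t (ρ_sed − ρ_w).
s = 1452 m × (2296 − 1028) / (3399 − 1028) = 777 m.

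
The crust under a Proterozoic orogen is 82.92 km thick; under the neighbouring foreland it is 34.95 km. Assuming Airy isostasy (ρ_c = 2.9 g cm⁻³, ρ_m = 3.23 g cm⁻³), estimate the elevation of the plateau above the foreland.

Excess crust Δ = 82.92 km − 34.95 km = 47.97 km, split between elevation h and root r with h + r = Δ.
Airy balance ρ_c h = (ρ_m − ρ_c) r gives r = h ρ_c/(ρ_m − ρ_c), so h (1 + ρ_c/(ρ_m − ρ_c)) = Δ, i.e. h = Δ (ρ_m − ρ_c)/ρ_m.
h = 47.97 km × 0.33/3.23 = 4.9 km.

4.9 km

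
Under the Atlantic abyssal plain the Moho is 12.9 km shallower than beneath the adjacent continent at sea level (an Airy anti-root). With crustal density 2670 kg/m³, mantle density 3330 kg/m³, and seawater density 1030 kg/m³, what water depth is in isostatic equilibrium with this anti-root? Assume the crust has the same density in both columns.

5.19 km

Replacing a thickness d of crust by seawater at the top must be balanced by replacing crust with mantle at the base: d (ρ_c − ρ_w) = a (ρ_m − ρ_c).
d = a (ρ_m − ρ_c)/(ρ_c − ρ_w) = 12.9 km × 660/1640 = 5.19 km.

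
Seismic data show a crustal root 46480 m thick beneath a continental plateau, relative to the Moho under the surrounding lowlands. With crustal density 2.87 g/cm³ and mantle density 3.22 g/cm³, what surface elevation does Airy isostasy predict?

5670 m

Equating mass per unit area of the two columns: ρ_c h = (ρ_m − ρ_c) r.
h = r (ρ_m − ρ_c) / ρ_c = 46480 m × (3.22 − 2.87) / 2.87 = 5670 m.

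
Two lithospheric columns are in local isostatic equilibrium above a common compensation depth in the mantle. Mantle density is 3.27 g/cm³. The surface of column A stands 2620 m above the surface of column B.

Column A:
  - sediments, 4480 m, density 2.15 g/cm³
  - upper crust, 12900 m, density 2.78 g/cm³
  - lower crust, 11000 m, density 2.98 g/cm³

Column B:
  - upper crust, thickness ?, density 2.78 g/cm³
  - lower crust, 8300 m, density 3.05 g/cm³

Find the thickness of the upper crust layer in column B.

8440 m

Take the compensation level at the base of the deeper column (depth z_c below the surface of column A) and equate Σ ρ_i t_i down to z_c; mantle fills any gap and the z_c terms cancel.
Column A: 4480×2.15 + 12900×2.78 + 11000×2.98 + (z_c − 28380)×3.27
Column B: 2620×0 + x×2.78 + 8300×3.05 + (z_c − 2620 − 8300 − x)×3.27
The z_c×3.27 term appears on both sides and cancels. Collect the known terms of each column as K = Σ(ρt)_known − 3.27 × (depth of known layers): K_A = 78274 − 3.27×28380 = −14528.6; K_B = 25315 − 3.27×(2620 + 8300) = −10393.4.
Balance: K_A = K_B − x×(3.27 − 2.78), so x = (K_B − K_A)/(3.27 − 2.78) = 4135.2/0.49 = 8440 m.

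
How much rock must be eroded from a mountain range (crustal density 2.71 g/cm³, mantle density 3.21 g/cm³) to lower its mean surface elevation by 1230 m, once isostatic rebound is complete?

Net drop Δ = e − u = e − e ρ_c/ρ_m = e (ρ_m − ρ_c)/ρ_m.
e = Δ ρ_m/(ρ_m − ρ_c) = 1230 m × 3.21/0.5 = 7900 m.

7900 m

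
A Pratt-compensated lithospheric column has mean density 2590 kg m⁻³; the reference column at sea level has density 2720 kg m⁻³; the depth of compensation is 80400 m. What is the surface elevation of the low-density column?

ρ_ref D = ρ (D + h) → h = D (ρ_ref − ρ)/ρ.
h = 80400 m × (2720 − 2590)/2590 = 4040 m.

4040 m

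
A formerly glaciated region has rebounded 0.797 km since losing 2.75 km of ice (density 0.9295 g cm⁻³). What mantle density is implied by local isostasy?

ρ_m = ρ_ice t / u = 0.9295 × 2.75 km/0.797 km = 3.21 g cm⁻³.

3.21 g cm⁻³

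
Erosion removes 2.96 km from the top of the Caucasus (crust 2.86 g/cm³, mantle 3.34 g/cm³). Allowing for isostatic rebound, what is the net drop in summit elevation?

0.425 km

Rebound u = e ρ_c/ρ_m = 2.96 km × 2.86/3.34 = 2.535 km.
Net surface drop = e − u = 2.96 km − 2.535 km = e (ρ_m − ρ_c)/ρ_m = 0.425 km.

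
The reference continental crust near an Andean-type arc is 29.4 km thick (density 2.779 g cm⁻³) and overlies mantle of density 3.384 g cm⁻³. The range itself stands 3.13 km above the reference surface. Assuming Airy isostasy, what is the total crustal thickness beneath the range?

Root depth r = h ρ_c / (ρ_m − ρ_c) = 3.13 km × 2.779 / 0.605 = 14.38 km.
Total thickness = T + h + r = 29.4 km + 3.13 km + 14.38 km = 46.9 km.

46.9 km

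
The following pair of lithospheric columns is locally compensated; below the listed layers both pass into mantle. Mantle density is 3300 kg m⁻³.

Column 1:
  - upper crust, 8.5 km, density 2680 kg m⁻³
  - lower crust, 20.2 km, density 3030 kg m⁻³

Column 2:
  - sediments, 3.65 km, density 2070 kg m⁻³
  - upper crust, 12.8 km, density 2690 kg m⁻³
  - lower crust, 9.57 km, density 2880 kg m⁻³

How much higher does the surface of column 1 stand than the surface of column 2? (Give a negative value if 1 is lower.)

−1.69 km

For any compensation level in the mantle, the mantle terms cancel and isostasy reduces to e = (Σt_1 − Σt_2) − (Σ(ρt)_1 − Σ(ρt)_2) / ρ_m.
Σt_1 = 28.7 km; Σt_2 = 26.02 km; Σ(ρt)_1 = 83986; Σ(ρt)_2 = 69549.1 (in km·kg m⁻³).
e = (28.7 − 26.02) − (83986 − 69549.1) / 3300 = −1.69 km.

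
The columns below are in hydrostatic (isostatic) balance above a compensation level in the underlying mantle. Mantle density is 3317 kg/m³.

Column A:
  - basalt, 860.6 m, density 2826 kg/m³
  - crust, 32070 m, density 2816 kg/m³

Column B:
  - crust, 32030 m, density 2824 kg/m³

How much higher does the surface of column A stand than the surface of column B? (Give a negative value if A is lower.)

For any compensation level in the mantle, the mantle terms cancel and isostasy reduces to e = (Σt_A − Σt_B) − (Σ(ρt)_A − Σ(ρt)_B) / ρ_m.
Σt_A = 32930.6 m; Σt_B = 32030 m; Σ(ρt)_A = 92741175.6; Σ(ρt)_B = 90452720 (in m·kg/m³).
e = (32930.6 − 32030) − (92741175.6 − 90452720) / 3317 = 211 m.

211 m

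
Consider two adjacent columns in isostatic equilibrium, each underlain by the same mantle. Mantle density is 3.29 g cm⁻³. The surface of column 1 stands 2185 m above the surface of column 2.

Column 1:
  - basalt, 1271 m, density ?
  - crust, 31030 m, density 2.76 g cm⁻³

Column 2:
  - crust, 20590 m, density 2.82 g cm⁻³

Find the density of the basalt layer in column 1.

Take the compensation level at the base of the deeper column (depth z_c below the surface of column 1) and equate Σ ρ_i t_i down to z_c; mantle fills any gap and the z_c terms cancel.
Column 1: 1271×ρ + 31030×2.76 + (z_c − 32301)×3.29
Column 2: 2185×0 + 20590×2.82 + (z_c − 2185 − 20590)×3.29
The z_c×3.29 term appears on both sides and cancels. Collect the known terms of each column as K = Σ(ρt)_known − 3.29 × (depth of known layers): K_1 = 85642.8 − 3.29×32301 = −20627.49; K_2 = 58063.8 − 3.29×(2185 + 20590) = −16865.95.
Balance: K_1 + 1271×ρ = K_2, so ρ = (K_2 − K_1)/1271 = 3761.54/1271 = 2.96 g cm⁻³.

2.96 g cm⁻³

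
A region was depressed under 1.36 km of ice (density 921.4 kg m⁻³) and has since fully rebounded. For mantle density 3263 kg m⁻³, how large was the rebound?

Removing the load lets mantle flow back in; uplift u satisfies ρ_ice t = ρ_m u.
u = t ρ_ice/ρ_m = 1.36 km × 921.4/3263 = 0.384 km.

0.384 km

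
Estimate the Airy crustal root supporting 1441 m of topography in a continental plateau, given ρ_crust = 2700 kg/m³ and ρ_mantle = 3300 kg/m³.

6480 m

Balancing pressure at the compensation depth: the weight of the topography is balanced by the buoyancy of the root, ρ_c h = (ρ_m − ρ_c) r.
r = h · ρ_c / (ρ_m − ρ_c) = 1441 m × 2700 / (3300 − 2700) = 6480 m.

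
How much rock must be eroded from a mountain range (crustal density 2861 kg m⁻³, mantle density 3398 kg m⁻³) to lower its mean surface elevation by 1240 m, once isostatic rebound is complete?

Net drop Δ = e − u = e − e ρ_c/ρ_m = e (ρ_m − ρ_c)/ρ_m.
e = Δ ρ_m/(ρ_m − ρ_c) = 1240 m × 3398/537 = 7850 m.

7850 m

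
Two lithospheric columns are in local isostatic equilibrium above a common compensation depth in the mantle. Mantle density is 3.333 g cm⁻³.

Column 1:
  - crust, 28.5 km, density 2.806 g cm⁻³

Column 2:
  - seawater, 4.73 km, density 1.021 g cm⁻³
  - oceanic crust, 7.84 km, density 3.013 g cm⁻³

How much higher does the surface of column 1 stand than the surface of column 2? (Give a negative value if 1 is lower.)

0.473 km

For any compensation level in the mantle, the mantle terms cancel and isostasy reduces to e = (Σt_1 − Σt_2) − (Σ(ρt)_1 − Σ(ρt)_2) / ρ_m.
Σt_1 = 28.5 km; Σt_2 = 12.57 km; Σ(ρt)_1 = 79.971; Σ(ρt)_2 = 28.45125 (in km·g cm⁻³).
e = (28.5 − 12.57) − (79.971 − 28.45125) / 3.333 = 0.473 km.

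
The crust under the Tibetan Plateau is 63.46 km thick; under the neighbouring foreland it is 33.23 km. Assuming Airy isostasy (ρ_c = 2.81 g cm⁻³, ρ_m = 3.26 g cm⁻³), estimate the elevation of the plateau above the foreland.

Excess crust Δ = 63.46 km − 33.23 km = 30.23 km, split between elevation h and root r with h + r = Δ.
Airy balance ρ_c h = (ρ_m − ρ_c) r gives r = h ρ_c/(ρ_m − ρ_c), so h (1 + ρ_c/(ρ_m − ρ_c)) = Δ, i.e. h = Δ (ρ_m − ρ_c)/ρ_m.
h = 30.23 km × 0.45/3.26 = 4.17 km.

4.17 km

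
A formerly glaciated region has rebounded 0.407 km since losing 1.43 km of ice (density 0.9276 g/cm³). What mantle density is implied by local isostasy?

3.26 g/cm³

ρ_m = ρ_ice t / u = 0.9276 × 1.43 km/0.407 km = 3.26 g/cm³.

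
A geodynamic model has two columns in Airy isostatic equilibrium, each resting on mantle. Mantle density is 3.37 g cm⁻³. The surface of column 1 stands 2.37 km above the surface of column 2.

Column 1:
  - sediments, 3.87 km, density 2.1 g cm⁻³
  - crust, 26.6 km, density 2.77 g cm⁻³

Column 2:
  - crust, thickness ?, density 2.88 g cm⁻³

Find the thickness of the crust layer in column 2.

26.3 km

Take the compensation level at the base of the deeper column (depth z_c below the surface of column 1) and equate Σ ρ_i t_i down to z_c; mantle fills any gap and the z_c terms cancel.
Column 1: 3.87×2.1 + 26.6×2.77 + (z_c − 30.47)×3.37
Column 2: 2.37×0 + x×2.88 + (z_c − 2.37 − 0 − x)×3.37
The z_c×3.37 term appears on both sides and cancels. Collect the known terms of each column as K = Σ(ρt)_known − 3.37 × (depth of known layers): K_1 = 81.809 − 3.37×30.47 = −20.8749; K_2 = 0 − 3.37×(2.37 + 0) = −7.9869.
Balance: K_1 = K_2 − x×(3.37 − 2.88), so x = (K_2 − K_1)/(3.37 − 2.88) = 12.888/0.49 = 26.3 km.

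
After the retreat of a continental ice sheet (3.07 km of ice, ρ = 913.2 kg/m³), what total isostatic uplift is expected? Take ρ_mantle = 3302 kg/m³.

0.849 km

Removing the load lets mantle flow back in; uplift u satisfies ρ_ice t = ρ_m u.
u = t ρ_ice/ρ_m = 3.07 km × 913.2/3302 = 0.849 km.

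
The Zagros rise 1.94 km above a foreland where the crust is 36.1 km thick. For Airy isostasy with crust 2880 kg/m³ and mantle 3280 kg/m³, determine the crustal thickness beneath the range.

52 km

Root depth r = h ρ_c / (ρ_m − ρ_c) = 1.94 km × 2880 / 400 = 13.97 km.
Total thickness = T + h + r = 36.1 km + 1.94 km + 13.97 km = 52 km.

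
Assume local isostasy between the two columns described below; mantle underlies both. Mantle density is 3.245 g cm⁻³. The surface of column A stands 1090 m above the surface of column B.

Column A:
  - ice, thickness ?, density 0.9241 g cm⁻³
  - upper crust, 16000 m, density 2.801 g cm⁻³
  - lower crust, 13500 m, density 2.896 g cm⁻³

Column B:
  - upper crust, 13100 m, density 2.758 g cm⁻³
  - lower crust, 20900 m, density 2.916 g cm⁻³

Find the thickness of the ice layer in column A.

Take the compensation level at the base of the deeper column (depth z_c below the surface of column A) and equate Σ ρ_i t_i down to z_c; mantle fills any gap and the z_c terms cancel.
Column A: x×0.9241 + 16000×2.801 + 13500×2.896 + (z_c − 29500 − x)×3.245
Column B: 1090×0 + 13100×2.758 + 20900×2.916 + (z_c − 1090 − 34000)×3.245
The z_c×3.245 term appears on both sides and cancels. Collect the known terms of each column as K = Σ(ρt)_known − 3.245 × (depth of known layers): K_A = 83912 − 3.245×29500 = −11815.5; K_B = 97074.2 − 3.245×(1090 + 34000) = −16792.85.
Balance: K_A − x×(3.245 − 0.9241) = K_B, so x = (K_A − K_B)/(3.245 − 0.9241) = 4977.35/2.3209 = 2140 m.

2140 m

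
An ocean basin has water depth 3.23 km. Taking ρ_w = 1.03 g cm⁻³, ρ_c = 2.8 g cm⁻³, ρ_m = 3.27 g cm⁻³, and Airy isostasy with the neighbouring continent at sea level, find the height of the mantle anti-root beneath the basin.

Equating mass per unit area of the two columns: replacing crust with seawater at the top is compensated by replacing crust with mantle at the base: d (ρ_c − ρ_w) = a (ρ_m − ρ_c).
a = d (ρ_c − ρ_w)/(ρ_m − ρ_c) = 3.23 km × 1.77/0.47 = 12.2 km.

12.2 km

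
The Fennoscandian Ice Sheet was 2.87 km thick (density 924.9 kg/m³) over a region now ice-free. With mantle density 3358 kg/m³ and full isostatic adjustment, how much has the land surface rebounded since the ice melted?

Removing the load lets mantle flow back in; uplift u satisfies ρ_ice t = ρ_m u.
u = t ρ_ice/ρ_m = 2.87 km × 924.9/3358 = 0.79 km.

0.79 km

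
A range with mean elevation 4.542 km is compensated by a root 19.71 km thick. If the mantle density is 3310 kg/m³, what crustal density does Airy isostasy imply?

ρ_c h = (ρ_m − ρ_c) r → ρ_c (h + r) = ρ_m r → ρ_c = ρ_m r / (h + r).
ρ_c = 3310 × 19.71 km / (4.542 km + 19.71 km) = 2690 kg/m³.

2690 kg/m³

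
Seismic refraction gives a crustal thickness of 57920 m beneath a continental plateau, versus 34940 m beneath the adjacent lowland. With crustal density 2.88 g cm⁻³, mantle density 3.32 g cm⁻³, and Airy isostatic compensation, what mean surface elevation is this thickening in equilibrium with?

Excess crust Δ = 57920 m − 34940 m = 22980 m, split between elevation h and root r with h + r = Δ.
Airy balance ρ_c h = (ρ_m − ρ_c) r gives r = h ρ_c/(ρ_m − ρ_c), so h (1 + ρ_c/(ρ_m − ρ_c)) = Δ, i.e. h = Δ (ρ_m − ρ_c)/ρ_m.
h = 22980 m × 0.44/3.32 = 3050 m.

3050 m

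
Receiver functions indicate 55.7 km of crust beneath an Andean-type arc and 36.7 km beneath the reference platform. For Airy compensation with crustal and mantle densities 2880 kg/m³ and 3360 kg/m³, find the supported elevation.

Excess crust Δ = 55.7 km − 36.7 km = 19 km, split between elevation h and root r with h + r = Δ.
Airy balance ρ_c h = (ρ_m − ρ_c) r gives r = h ρ_c/(ρ_m − ρ_c), so h (1 + ρ_c/(ρ_m − ρ_c)) = Δ, i.e. h = Δ (ρ_m − ρ_c)/ρ_m.
h = 19 km × 480/3360 = 2.71 km.

2.71 km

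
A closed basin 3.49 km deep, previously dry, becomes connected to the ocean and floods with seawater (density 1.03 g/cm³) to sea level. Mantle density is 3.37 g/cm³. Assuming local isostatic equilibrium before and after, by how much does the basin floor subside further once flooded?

1.54 km

After flooding the water column is d + s deep. Its weight must equal the weight of mantle displaced by the extra subsidence s: (d + s) ρ_w = s ρ_m.
s = d ρ_w / (ρ_m − ρ_w) = 3.49 km × 1.03/(3.37 − 1.03) = 1.54 km.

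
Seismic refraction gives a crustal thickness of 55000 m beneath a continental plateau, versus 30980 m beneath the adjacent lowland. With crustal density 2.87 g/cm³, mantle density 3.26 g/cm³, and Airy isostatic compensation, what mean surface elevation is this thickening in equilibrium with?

Excess crust Δ = 55000 m − 30980 m = 24020 m, split between elevation h and root r with h + r = Δ.
Airy balance ρ_c h = (ρ_m − ρ_c) r gives r = h ρ_c/(ρ_m − ρ_c), so h (1 + ρ_c/(ρ_m − ρ_c)) = Δ, i.e. h = Δ (ρ_m − ρ_c)/ρ_m.
h = 24020 m × 0.39/3.26 = 2870 m.

2870 m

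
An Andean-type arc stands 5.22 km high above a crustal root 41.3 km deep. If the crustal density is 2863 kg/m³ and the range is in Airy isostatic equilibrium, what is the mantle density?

Airy balance: ρ_c h = (ρ_m − ρ_c) r → ρ_m = ρ_c (1 + h/r).
ρ_m = 2863 × (1 + 5.22 km/41.3 km) = 3220 kg/m³.

3220 kg/m³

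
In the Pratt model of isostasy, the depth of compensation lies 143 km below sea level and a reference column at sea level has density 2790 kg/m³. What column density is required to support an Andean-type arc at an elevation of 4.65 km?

2700 kg/m³

Pratt balance: ρ_ref D = ρ (D + h).
ρ = ρ_ref D/(D + h) = 2790 × 143 km/(143 km + 4.65 km) = 2700 kg/m³.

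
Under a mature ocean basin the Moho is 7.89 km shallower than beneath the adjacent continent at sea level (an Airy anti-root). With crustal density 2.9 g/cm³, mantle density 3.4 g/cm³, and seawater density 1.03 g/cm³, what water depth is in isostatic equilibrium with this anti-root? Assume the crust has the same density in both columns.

2.11 km

Replacing a thickness d of crust by seawater at the top must be balanced by replacing crust with mantle at the base: d (ρ_c − ρ_w) = a (ρ_m − ρ_c).
d = a (ρ_m − ρ_c)/(ρ_c − ρ_w) = 7.89 km × 0.5/1.87 = 2.11 km.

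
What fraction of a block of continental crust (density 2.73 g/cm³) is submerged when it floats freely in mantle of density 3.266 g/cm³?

83.6%

Submerged fraction = ρ_obj/ρ_fluid = 2.73/3.266 = 83.6%.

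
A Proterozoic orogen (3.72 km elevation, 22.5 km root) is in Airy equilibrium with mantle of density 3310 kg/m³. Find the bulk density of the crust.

2840 kg/m³

ρ_c h = (ρ_m − ρ_c) r → ρ_c (h + r) = ρ_m r → ρ_c = ρ_m r / (h + r).
ρ_c = 3310 × 22.5 km / (3.72 km + 22.5 km) = 2840 kg/m³.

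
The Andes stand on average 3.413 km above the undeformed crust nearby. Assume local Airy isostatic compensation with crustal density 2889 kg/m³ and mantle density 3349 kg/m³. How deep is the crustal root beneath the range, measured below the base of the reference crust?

In Airy isostatic equilibrium: the weight of the topography is balanced by the buoyancy of the root, ρ_c h = (ρ_m − ρ_c) r.
r = h · ρ_c / (ρ_m − ρ_c) = 3.413 km × 2889 / (3349 − 2889) = 21.4 km.

21.4 km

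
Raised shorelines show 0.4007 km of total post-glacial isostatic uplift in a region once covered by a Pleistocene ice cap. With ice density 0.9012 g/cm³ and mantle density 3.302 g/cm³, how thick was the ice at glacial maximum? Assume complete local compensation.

u = t ρ_ice/ρ_m → t = u ρ_m/ρ_ice = 0.4007 km × 3.302/0.9012 = 1.47 km.

1.47 km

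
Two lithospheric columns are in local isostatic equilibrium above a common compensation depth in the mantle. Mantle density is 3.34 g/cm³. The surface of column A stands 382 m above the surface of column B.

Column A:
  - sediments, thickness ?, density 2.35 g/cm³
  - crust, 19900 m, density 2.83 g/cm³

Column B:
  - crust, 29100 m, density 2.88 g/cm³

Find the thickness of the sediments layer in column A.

4560 m

Take the compensation level at the base of the deeper column (depth z_c below the surface of column A) and equate Σ ρ_i t_i down to z_c; mantle fills any gap and the z_c terms cancel.
Column A: x×2.35 + 19900×2.83 + (z_c − 19900 − x)×3.34
Column B: 382×0 + 29100×2.88 + (z_c − 382 − 29100)×3.34
The z_c×3.34 term appears on both sides and cancels. Collect the known terms of each column as K = Σ(ρt)_known − 3.34 × (depth of known layers): K_A = 56317 − 3.34×19900 = −10149; K_B = 83808 − 3.34×(382 + 29100) = −14661.88.
Balance: K_A − x×(3.34 − 2.35) = K_B, so x = (K_A − K_B)/(3.34 − 2.35) = 4512.88/0.99 = 4560 m.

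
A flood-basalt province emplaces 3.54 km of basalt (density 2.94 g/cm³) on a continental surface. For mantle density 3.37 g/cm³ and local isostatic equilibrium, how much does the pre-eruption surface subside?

Subaerial loading: s = t ρ_load / ρ_m.
s = 3.54 km × 2.94/3.37 = 3.09 km.

3.09 km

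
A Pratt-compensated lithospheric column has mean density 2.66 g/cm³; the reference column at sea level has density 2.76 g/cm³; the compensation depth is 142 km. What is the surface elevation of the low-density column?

ρ_ref D = ρ (D + h) → h = D (ρ_ref − ρ)/ρ.
h = 142 km × (2.76 − 2.66)/2.66 = 5.34 km.

5.34 km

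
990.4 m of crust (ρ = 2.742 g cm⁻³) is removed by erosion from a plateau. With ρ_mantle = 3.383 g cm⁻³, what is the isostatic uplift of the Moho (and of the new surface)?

803 m

Unloading: uplift u = e ρ_c/ρ_m = 990.4 m × 2.742/3.383 = 803 m.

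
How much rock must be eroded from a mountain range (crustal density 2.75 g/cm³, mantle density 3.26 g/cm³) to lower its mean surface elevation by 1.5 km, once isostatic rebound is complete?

Net drop Δ = e − u = e − e ρ_c/ρ_m = e (ρ_m − ρ_c)/ρ_m.
e = Δ ρ_m/(ρ_m − ρ_c) = 1.5 km × 3.26/0.51 = 9.59 km.

9.59 km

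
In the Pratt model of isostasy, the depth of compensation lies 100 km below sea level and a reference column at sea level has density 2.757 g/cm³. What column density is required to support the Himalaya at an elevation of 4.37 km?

2.64 g/cm³

Pratt balance: ρ_ref D = ρ (D + h).
ρ = ρ_ref D/(D + h) = 2.757 × 100 km/(100 km + 4.37 km) = 2.64 g/cm³.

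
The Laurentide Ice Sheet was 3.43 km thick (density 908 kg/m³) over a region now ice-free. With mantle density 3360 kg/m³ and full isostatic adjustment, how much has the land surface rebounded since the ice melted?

0.927 km

Removing the load lets mantle flow back in; uplift u satisfies ρ_ice t = ρ_m u.
u = t ρ_ice/ρ_m = 3.43 km × 908/3360 = 0.927 km.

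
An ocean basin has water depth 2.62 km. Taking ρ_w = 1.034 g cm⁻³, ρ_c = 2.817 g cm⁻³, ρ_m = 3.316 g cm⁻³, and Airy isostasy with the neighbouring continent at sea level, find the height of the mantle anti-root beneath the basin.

9.36 km

By Archimedes' principle applied to the lithosphere: replacing crust with seawater at the top is compensated by replacing crust with mantle at the base: d (ρ_c − ρ_w) = a (ρ_m − ρ_c).
a = d (ρ_c − ρ_w)/(ρ_m − ρ_c) = 2.62 km × 1.783/0.499 = 9.36 km.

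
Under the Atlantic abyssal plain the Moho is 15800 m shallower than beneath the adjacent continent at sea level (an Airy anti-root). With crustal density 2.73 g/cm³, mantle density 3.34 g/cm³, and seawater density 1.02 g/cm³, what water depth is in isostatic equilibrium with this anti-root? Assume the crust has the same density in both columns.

Replacing a thickness d of crust by seawater at the top must be balanced by replacing crust with mantle at the base: d (ρ_c − ρ_w) = a (ρ_m − ρ_c).
d = a (ρ_m − ρ_c)/(ρ_c − ρ_w) = 15800 m × 0.61/1.71 = 5640 m.

5640 m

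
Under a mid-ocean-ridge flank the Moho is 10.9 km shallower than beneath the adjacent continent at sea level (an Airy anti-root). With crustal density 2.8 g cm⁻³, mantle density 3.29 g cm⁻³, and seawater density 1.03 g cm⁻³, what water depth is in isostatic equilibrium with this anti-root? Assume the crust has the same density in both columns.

Replacing a thickness d of crust by seawater at the top must be balanced by replacing crust with mantle at the base: d (ρ_c − ρ_w) = a (ρ_m − ρ_c).
d = a (ρ_m − ρ_c)/(ρ_c − ρ_w) = 10.9 km × 0.49/1.77 = 3.02 km.

3.02 km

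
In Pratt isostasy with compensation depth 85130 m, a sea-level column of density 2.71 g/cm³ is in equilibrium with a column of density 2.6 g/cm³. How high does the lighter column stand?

3600 m

ρ_ref D = ρ (D + h) → h = D (ρ_ref − ρ)/ρ.
h = 85130 m × (2.71 − 2.6)/2.6 = 3600 m.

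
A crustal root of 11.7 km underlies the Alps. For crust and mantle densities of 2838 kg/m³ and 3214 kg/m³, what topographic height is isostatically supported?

Equating mass per unit area of the two columns: ρ_c h = (ρ_m − ρ_c) r.
h = r (ρ_m − ρ_c) / ρ_c = 11.7 km × (3214 − 2838) / 2838 = 1.55 km.

1.55 km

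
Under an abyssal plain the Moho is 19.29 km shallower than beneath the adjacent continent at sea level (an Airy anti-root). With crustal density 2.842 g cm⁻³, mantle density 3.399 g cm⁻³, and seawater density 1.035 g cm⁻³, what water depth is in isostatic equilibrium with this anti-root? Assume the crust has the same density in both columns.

5.95 km

Replacing a thickness d of crust by seawater at the top must be balanced by replacing crust with mantle at the base: d (ρ_c − ρ_w) = a (ρ_m − ρ_c).
d = a (ρ_m − ρ_c)/(ρ_c − ρ_w) = 19.29 km × 0.557/1.807 = 5.95 km.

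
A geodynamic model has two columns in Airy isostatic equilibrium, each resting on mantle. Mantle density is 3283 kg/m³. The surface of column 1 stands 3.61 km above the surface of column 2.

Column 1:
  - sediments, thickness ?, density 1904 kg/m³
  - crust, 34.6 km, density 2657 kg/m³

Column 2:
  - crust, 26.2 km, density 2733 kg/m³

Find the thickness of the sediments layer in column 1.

Take the compensation level at the base of the deeper column (depth z_c below the surface of column 1) and equate Σ ρ_i t_i down to z_c; mantle fills any gap and the z_c terms cancel.
Column 1: x×1904 + 34.6×2657 + (z_c − 34.6 − x)×3283
Column 2: 3.61×0 + 26.2×2733 + (z_c − 3.61 − 26.2)×3283
The z_c×3283 term appears on both sides and cancels. Collect the known terms of each column as K = Σ(ρt)_known − 3283 × (depth of known layers): K_1 = 91932.2 − 3283×34.6 = −21659.6; K_2 = 71604.6 − 3283×(3.61 + 26.2) = −26261.63.
Balance: K_1 − x×(3283 − 1904) = K_2, so x = (K_1 − K_2)/(3283 − 1904) = 4602.03/1379 = 3.34 km.

3.34 km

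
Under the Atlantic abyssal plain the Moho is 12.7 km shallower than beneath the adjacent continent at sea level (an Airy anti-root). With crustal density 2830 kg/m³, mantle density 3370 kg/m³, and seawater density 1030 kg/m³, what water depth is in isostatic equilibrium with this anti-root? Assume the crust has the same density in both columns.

3.81 km

Replacing a thickness d of crust by seawater at the top must be balanced by replacing crust with mantle at the base: d (ρ_c − ρ_w) = a (ρ_m − ρ_c).
d = a (ρ_m − ρ_c)/(ρ_c − ρ_w) = 12.7 km × 540/1800 = 3.81 km.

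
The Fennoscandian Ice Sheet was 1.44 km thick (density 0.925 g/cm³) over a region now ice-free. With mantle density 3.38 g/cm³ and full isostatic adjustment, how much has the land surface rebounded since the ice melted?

Removing the load lets mantle flow back in; uplift u satisfies ρ_ice t = ρ_m u.
u = t ρ_ice/ρ_m = 1.44 km × 0.925/3.38 = 0.394 km.

0.394 km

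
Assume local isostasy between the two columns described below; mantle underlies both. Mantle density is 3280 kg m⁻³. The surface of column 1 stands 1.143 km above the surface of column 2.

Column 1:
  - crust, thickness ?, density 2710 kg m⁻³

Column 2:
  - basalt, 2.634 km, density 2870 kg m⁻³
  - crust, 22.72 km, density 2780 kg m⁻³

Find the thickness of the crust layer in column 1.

Take the compensation level at the base of the deeper column (depth z_c below the surface of column 1) and equate Σ ρ_i t_i down to z_c; mantle fills any gap and the z_c terms cancel.
Column 1: x×2710 + (z_c − 0 − x)×3280
Column 2: 1.143×0 + 2.634×2870 + 22.72×2780 + (z_c − 1.143 − 25.354)×3280
The z_c×3280 term appears on both sides and cancels. Collect the known terms of each column as K = Σ(ρt)_known − 3280 × (depth of known layers): K_1 = 0 − 3280×0 = 0; K_2 = 70721.18 − 3280×(1.143 + 25.354) = −16188.98.
Balance: K_1 − x×(3280 − 2710) = K_2, so x = (K_1 − K_2)/(3280 − 2710) = 16189/570 = 28.4 km.

28.4 km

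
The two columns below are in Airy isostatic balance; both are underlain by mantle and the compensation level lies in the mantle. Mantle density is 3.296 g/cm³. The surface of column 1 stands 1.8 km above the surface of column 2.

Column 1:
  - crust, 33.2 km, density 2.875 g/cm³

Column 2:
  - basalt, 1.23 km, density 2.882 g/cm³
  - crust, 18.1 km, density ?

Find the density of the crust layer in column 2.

Take the compensation level at the base of the deeper column (depth z_c below the surface of column 1) and equate Σ ρ_i t_i down to z_c; mantle fills any gap and the z_c terms cancel.
Column 1: 33.2×2.875 + (z_c − 33.2)×3.296
Column 2: 1.8×0 + 1.23×2.882 + 18.1×ρ + (z_c − 1.8 − 19.33)×3.296
The z_c×3.296 term appears on both sides and cancels. Collect the known terms of each column as K = Σ(ρt)_known − 3.296 × (depth of known layers): K_1 = 95.45 − 3.296×33.2 = −13.9772; K_2 = 3.54486 − 3.296×(1.8 + 19.33) = −66.09962.
Balance: K_1 = K_2 + 18.1×ρ, so ρ = (K_1 − K_2)/18.1 = 52.1224/18.1 = 2.88 g/cm³.

2.88 g/cm³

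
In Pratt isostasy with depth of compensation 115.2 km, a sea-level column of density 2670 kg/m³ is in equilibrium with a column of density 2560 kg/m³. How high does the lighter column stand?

ρ_ref D = ρ (D + h) → h = D (ρ_ref − ρ)/ρ.
h = 115.2 km × (2670 − 2560)/2560 = 4.95 km.

4.95 km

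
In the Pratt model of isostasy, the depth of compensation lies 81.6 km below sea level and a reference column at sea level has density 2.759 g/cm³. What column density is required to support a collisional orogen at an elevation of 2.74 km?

Pratt balance: ρ_ref D = ρ (D + h).
ρ = ρ_ref D/(D + h) = 2.759 × 81.6 km/(81.6 km + 2.74 km) = 2.67 g/cm³.

2.67 g/cm³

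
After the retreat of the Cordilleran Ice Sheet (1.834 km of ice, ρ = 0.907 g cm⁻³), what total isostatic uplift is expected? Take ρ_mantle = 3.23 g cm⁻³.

0.515 km

Removing the load lets mantle flow back in; uplift u satisfies ρ_ice t = ρ_m u.
u = t ρ_ice/ρ_m = 1.834 km × 0.907/3.23 = 0.515 km.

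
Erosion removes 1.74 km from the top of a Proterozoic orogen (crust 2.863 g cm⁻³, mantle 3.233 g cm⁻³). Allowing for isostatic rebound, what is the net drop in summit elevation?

Rebound u = e ρ_c/ρ_m = 1.74 km × 2.863/3.233 = 1.541 km.
Net surface drop = e − u = 1.74 km − 1.541 km = e (ρ_m − ρ_c)/ρ_m = 0.199 km.

0.199 km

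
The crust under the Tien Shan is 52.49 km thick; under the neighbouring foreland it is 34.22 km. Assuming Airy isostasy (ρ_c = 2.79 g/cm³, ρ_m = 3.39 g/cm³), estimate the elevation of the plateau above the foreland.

3.23 km

Excess crust Δ = 52.49 km − 34.22 km = 18.27 km, split between elevation h and root r with h + r = Δ.
Airy balance ρ_c h = (ρ_m − ρ_c) r gives r = h ρ_c/(ρ_m − ρ_c), so h (1 + ρ_c/(ρ_m − ρ_c)) = Δ, i.e. h = Δ (ρ_m − ρ_c)/ρ_m.
h = 18.27 km × 0.6/3.39 = 3.23 km.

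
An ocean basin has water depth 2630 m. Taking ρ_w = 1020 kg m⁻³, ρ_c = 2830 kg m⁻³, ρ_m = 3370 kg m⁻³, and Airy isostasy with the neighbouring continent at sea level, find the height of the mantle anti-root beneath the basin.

8820 m

By Archimedes' principle applied to the lithosphere: replacing crust with seawater at the top is compensated by replacing crust with mantle at the base: d (ρ_c − ρ_w) = a (ρ_m − ρ_c).
a = d (ρ_c − ρ_w)/(ρ_m − ρ_c) = 2630 m × 1810/540 = 8820 m.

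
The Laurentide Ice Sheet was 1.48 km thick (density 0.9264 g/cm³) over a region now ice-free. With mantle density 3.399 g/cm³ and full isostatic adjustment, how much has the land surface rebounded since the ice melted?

Removing the load lets mantle flow back in; uplift u satisfies ρ_ice t = ρ_m u.
u = t ρ_ice/ρ_m = 1.48 km × 0.9264/3.399 = 0.403 km.

0.403 km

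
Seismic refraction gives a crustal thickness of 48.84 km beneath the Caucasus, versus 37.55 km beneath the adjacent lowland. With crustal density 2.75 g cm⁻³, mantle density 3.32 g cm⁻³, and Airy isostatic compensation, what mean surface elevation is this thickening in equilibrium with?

1.94 km

Excess crust Δ = 48.84 km − 37.55 km = 11.29 km, split between elevation h and root r with h + r = Δ.
Airy balance ρ_c h = (ρ_m − ρ_c) r gives r = h ρ_c/(ρ_m − ρ_c), so h (1 + ρ_c/(ρ_m − ρ_c)) = Δ, i.e. h = Δ (ρ_m − ρ_c)/ρ_m.
h = 11.29 km × 0.57/3.32 = 1.94 km.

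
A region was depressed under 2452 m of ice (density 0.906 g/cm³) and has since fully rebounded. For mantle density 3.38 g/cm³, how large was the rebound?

657 m

Removing the load lets mantle flow back in; uplift u satisfies ρ_ice t = ρ_m u.
u = t ρ_ice/ρ_m = 2452 m × 0.906/3.38 = 657 m.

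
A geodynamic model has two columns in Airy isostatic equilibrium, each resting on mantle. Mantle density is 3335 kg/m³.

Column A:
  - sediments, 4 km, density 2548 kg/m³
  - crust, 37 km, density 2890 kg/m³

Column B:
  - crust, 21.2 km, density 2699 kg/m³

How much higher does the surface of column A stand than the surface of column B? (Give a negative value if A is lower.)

1.84 km

For any compensation level in the mantle, the mantle terms cancel and isostasy reduces to e = (Σt_A − Σt_B) − (Σ(ρt)_A − Σ(ρt)_B) / ρ_m.
Σt_A = 41 km; Σt_B = 21.2 km; Σ(ρt)_A = 117122; Σ(ρt)_B = 57218.8 (in km·kg/m³).
e = (41 − 21.2) − (117122 − 57218.8) / 3335 = 1.84 km.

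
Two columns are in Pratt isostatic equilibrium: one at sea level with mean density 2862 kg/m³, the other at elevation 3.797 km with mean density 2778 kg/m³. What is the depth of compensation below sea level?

126 km

ρ_ref D = ρ (D + h) → D (ρ_ref − ρ) = ρ h.
D = ρ h/(ρ_ref − ρ) = 2778 × 3.797 km/(2862 − 2778) = 126 km.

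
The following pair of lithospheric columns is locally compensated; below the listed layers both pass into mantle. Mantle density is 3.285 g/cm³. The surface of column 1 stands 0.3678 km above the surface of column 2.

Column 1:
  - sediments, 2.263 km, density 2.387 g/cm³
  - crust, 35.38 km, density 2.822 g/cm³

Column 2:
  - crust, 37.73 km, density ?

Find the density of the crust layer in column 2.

Take the compensation level at the base of the deeper column (depth z_c below the surface of column 1) and equate Σ ρ_i t_i down to z_c; mantle fills any gap and the z_c terms cancel.
Column 1: 2.263×2.387 + 35.38×2.822 + (z_c − 37.643)×3.285
Column 2: 0.3678×0 + 37.73×ρ + (z_c − 0.3678 − 37.73)×3.285
The z_c×3.285 term appears on both sides and cancels. Collect the known terms of each column as K = Σ(ρt)_known − 3.285 × (depth of known layers): K_1 = 105.244141 − 3.285×37.643 = −18.413114; K_2 = 0 − 3.285×(0.3678 + 37.73) = −125.151273.
Balance: K_1 = K_2 + 37.73×ρ, so ρ = (K_1 − K_2)/37.73 = 106.738/37.73 = 2.83 g/cm³.

2.83 g/cm³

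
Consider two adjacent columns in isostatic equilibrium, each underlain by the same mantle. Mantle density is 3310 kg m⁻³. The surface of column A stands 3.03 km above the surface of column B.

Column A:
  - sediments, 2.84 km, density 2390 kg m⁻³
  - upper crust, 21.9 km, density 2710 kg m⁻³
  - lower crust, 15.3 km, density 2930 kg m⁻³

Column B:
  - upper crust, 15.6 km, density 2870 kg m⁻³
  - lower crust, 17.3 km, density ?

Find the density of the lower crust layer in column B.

3040 kg m⁻³

Take the compensation level at the base of the deeper column (depth z_c below the surface of column A) and equate Σ ρ_i t_i down to z_c; mantle fills any gap and the z_c terms cancel.
Column A: 2.84×2390 + 21.9×2710 + 15.3×2930 + (z_c − 40.04)×3310
Column B: 3.03×0 + 15.6×2870 + 17.3×ρ + (z_c − 3.03 − 32.9)×3310
The z_c×3310 term appears on both sides and cancels. Collect the known terms of each column as K = Σ(ρt)_known − 3310 × (depth of known layers): K_A = 110965.6 − 3310×40.04 = −21566.8; K_B = 44772 − 3310×(3.03 + 32.9) = −74156.3.
Balance: K_A = K_B + 17.3×ρ, so ρ = (K_A − K_B)/17.3 = 52589.5/17.3 = 3040 kg m⁻³.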